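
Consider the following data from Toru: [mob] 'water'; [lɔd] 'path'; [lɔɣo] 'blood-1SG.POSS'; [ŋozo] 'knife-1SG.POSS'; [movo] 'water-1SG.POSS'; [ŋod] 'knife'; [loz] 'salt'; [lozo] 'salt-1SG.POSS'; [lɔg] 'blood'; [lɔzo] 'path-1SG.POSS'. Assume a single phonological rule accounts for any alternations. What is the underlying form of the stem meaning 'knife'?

'knife' shows [d] ~ [z] at the end of the stem ([ŋod] vs [ŋozo]).
The stem 'salt' ([loz], [lozo]) shows [z] unchanged in both environments, so [z] cannot be basic with [d] derived in isolation.
The underlying segment must be /d/; voiced stops become fricatives between vowels, yielding [z] there.

/ŋod/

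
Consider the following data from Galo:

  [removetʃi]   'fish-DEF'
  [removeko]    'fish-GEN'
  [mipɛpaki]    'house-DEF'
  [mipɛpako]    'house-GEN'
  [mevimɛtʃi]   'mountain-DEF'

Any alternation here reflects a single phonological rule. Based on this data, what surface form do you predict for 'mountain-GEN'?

[mevimɛko]

'fish' shows [tʃ] ~ [k] at the end of the stem ([removetʃi] vs [removeko]).
But 'house' keeps [k] in both environments ([mipɛpaki], [mipɛpako]), so there is no rule changing /k/ to [tʃ] before the DEF suffix.
Therefore /tʃ/ is basic and [k] is derived by depalatalization (palato-alveolar /tʃ/ becomes [k] when no front vowel follows).
From [mevimɛtʃi] the stem 'mountain' is /mevimɛtʃ/; when no front vowel follows this yields [mevimɛko].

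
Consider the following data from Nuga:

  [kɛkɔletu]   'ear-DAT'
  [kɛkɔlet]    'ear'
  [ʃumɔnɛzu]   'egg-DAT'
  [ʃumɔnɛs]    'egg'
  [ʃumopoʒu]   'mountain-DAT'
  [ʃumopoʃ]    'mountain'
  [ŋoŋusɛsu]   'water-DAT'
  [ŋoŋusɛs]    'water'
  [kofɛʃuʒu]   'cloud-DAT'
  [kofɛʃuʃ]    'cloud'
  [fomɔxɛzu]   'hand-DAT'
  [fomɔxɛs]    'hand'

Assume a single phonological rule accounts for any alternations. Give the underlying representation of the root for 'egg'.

The stem for 'egg' ends in [z] in [ʃumɔnɛzu] but [s] in [ʃumɔnɛs].
Compare 'water', with invariant [s] in [ŋoŋusɛsu] and [ŋoŋusɛs]: an analysis with underlying /s/ and a rule producing [z] before the DAT suffix would wrongly predict alternation here too.
The alternation reflects word-final obstruent devoicing: voiced obstruents become voiceless word-finally. /z/ is underlying.

/ʃumɔnɛz/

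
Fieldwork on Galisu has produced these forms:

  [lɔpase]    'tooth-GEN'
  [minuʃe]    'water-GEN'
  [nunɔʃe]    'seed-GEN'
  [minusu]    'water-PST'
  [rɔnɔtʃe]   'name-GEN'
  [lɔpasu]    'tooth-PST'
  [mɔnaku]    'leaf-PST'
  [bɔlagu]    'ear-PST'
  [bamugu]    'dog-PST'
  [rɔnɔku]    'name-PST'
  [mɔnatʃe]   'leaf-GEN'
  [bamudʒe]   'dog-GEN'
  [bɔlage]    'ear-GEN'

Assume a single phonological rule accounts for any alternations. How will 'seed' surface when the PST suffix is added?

'water' shows [s] ~ [ʃ] at the end of the stem ([minusu] vs [minuʃe]).
But 'tooth' keeps [s] in both environments ([lɔpasu], [lɔpase]), so there is no rule changing /s/ to [ʃ] before the GEN suffix.
The underlying segment must be /ʃ/; palato-alveolar /tʃ/, /dʒ/ and /ʃ/ become [k], [g] and [s] when no front vowel follows, yielding [s] there.
The one attested form of 'seed', [nunɔʃe], shows underlying /nunɔʃ/. Applying the same rule when no front vowel follows gives [nunɔsu].

[nunɔsu]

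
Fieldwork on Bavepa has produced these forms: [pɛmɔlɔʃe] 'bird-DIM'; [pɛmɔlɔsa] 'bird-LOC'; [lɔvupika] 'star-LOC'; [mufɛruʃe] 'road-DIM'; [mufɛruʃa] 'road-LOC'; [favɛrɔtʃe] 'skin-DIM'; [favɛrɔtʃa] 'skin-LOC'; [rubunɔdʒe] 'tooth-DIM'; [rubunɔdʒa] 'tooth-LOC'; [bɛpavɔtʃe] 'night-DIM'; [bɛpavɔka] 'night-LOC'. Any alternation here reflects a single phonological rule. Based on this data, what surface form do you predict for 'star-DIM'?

[lɔvupitʃe]

The root 'night' surfaces as [bɛpavɔtʃe] and [bɛpavɔka], with a stem-final [tʃ] ~ [k] alternation.
But 'skin' keeps [tʃ] in both environments ([favɛrɔtʃe], [favɛrɔtʃa]), so there is no rule changing /tʃ/ to [k] before the LOC suffix.
The alternation reflects palatalization before a front vowel: /k/ and /s/ become palato-alveolar [tʃ] and [ʃ] before a front vowel. /k/ is underlying.
The one attested form of 'star', [lɔvupika], shows underlying /lɔvupik/. Applying the same rule before a front vowel gives [lɔvupitʃe].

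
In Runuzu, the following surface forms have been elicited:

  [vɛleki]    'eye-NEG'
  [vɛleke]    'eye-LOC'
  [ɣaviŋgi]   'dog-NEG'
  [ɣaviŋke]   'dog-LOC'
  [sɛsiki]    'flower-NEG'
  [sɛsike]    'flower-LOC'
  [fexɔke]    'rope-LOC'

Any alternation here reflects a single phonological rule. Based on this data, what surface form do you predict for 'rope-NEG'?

[fexɔki]

The NEG morpheme has two allomorphs, [-gi] and [-ki].
The LOC suffix, which begins with [k], is invariant after every stem; so [k] is not altered by any rule here.
The NEG suffix is therefore /-gi/ underlyingly, with post-vocalic devoicing: voiced stops become voiceless after a vowel.
After 'rope', which ends in a vowel, the suffix surfaces as [-ki], giving [fexɔki].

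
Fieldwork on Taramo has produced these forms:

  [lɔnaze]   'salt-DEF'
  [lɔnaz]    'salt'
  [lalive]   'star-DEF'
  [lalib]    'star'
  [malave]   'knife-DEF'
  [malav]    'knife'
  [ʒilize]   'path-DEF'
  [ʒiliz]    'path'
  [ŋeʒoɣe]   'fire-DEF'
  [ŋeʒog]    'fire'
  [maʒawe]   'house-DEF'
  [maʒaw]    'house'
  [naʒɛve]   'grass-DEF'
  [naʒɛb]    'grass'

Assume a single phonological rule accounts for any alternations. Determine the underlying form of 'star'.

The root 'star' surfaces as [lalive] and [lalib], with a stem-final [v] ~ [b] alternation.
If /v/ were underlying and a rule turned it into [b] in isolation, 'knife' would also alternate; but it has [v] in both [malave] and [malav].
The underlying segment must be /b/; voiced stops become fricatives between vowels, yielding [v] there.
The underlying form of 'star' is therefore /lalib/.

/lalib/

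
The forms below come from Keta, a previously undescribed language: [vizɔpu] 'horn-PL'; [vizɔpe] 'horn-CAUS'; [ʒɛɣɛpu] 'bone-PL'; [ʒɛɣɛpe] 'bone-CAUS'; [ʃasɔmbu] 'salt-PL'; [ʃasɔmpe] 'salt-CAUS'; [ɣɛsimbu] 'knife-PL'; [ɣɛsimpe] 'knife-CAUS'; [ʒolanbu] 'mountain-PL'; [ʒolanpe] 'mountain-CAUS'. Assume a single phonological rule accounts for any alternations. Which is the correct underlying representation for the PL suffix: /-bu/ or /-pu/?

/-bu/

The PL suffix surfaces as [-bu] and [-pu], depending on the final segment of the stem.
By contrast the CAUS suffix keeps its initial [p] throughout — that segment must be underlying.
So the underlying form is /-bu/, and voiced stops become voiceless after a vowel.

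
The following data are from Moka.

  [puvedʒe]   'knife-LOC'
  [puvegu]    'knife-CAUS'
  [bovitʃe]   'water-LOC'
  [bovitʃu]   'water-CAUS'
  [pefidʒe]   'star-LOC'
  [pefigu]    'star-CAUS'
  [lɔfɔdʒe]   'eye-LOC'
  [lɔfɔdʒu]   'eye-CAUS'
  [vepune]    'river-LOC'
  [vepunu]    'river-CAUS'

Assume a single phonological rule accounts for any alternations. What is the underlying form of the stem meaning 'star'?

The stem for 'star' ends in [dʒ] in [pefidʒe] but [g] in [pefigu].
But 'eye' keeps [dʒ] in both environments ([lɔfɔdʒe], [lɔfɔdʒu]), so there is no rule changing /dʒ/ to [g] before the CAUS suffix.
The alternation reflects palatalization before a front vowel: /g/ becomes palato-alveolar [dʒ] before a front vowel. /g/ is underlying.
Hence 'star' is /pefig/ underlyingly.

/pefig/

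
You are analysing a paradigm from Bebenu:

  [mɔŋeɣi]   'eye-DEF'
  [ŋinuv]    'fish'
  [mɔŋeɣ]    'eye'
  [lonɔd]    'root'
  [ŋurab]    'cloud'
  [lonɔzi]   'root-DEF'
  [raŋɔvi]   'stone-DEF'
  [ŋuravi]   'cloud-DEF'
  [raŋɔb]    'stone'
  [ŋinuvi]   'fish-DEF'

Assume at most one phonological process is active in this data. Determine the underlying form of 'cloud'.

In [ŋurab] and [ŋuravi] the final segment of 'cloud' alternates: [b] ~ [v].
But 'fish' keeps [v] in both environments ([ŋinuv], [ŋinuvi]), so there is no rule changing /v/ to [b] in isolation.
Therefore /b/ is basic and [v] is derived by intervocalic spirantization (voiced stops become fricatives between vowels).

/ŋurab/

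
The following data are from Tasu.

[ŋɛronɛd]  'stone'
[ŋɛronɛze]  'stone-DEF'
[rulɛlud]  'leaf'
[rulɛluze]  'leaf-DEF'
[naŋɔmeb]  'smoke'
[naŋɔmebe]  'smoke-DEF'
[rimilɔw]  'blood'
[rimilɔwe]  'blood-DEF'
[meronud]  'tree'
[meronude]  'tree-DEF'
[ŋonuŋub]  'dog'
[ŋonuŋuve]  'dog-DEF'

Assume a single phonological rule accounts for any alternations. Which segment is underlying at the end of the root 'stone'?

'stone' shows [d] ~ [z] at the end of the stem ([ŋɛronɛd] vs [ŋɛronɛze]).
The stem 'tree' ([meronud], [meronude]) shows [d] unchanged in both environments, so [d] cannot be basic with [z] derived before the DEF suffix.
The alternation reflects word-final hardening: voiced fricatives become stops word-finally. /z/ is underlying.

/z/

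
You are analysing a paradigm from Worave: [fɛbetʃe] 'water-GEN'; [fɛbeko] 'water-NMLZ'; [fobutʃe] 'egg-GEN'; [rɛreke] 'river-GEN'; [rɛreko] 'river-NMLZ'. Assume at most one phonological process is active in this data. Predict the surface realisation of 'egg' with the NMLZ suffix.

The root 'water' surfaces as [fɛbetʃe] and [fɛbeko], with a stem-final [tʃ] ~ [k] alternation.
If /k/ were underlying and a rule turned it into [tʃ] before the GEN suffix, 'river' would also alternate; but it has [k] in both [rɛreke] and [rɛreko].
The alternation reflects depalatalization: palato-alveolar /tʃ/ becomes [k] when no front vowel follows. /tʃ/ is underlying.
The one attested form of 'egg', [fobutʃe], shows underlying /fobutʃ/. Applying the same rule when no front vowel follows gives [fobuko].

[fobuko]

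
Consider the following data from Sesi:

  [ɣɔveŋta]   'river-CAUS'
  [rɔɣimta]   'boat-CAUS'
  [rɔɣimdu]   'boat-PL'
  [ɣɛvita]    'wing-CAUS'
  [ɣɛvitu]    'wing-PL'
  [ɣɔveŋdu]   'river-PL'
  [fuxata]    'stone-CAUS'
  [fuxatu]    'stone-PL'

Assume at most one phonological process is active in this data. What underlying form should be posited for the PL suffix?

/-du/

The PL morpheme has two allomorphs, [-du] and [-tu].
The CAUS suffix, which begins with [t], is invariant after every stem; so [t] is not altered by any rule here.
So the underlying form is /-du/, and voiced stops become voiceless after a vowel.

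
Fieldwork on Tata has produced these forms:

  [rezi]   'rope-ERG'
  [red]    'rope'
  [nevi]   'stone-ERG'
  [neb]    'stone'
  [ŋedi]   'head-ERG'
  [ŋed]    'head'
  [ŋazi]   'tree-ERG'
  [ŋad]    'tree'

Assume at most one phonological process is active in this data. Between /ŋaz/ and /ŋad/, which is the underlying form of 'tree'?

'tree' shows [z] ~ [d] at the end of the stem ([ŋazi] vs [ŋad]).
The stem 'head' ([ŋedi], [ŋed]) shows [d] unchanged in both environments, so [d] cannot be basic with [z] derived before the ERG suffix.
So /z/ is underlying, and a rule of word-final hardening — voiced fricatives become stops word-finally — gives [d].

/ŋaz/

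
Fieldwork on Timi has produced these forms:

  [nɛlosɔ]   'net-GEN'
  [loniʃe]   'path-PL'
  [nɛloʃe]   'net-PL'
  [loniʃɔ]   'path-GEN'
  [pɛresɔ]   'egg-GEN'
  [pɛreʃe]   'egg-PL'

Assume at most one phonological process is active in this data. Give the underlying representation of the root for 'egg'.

/pɛres/

The root 'egg' surfaces as [pɛresɔ] and [pɛreʃe], with a stem-final [s] ~ [ʃ] alternation.
The stem 'path' ([loniʃɔ], [loniʃe]) shows [ʃ] unchanged in both environments, so [ʃ] cannot be basic with [s] derived before the GEN suffix.
So /s/ is underlying, and a rule of palatalization before a front vowel — /s/ becomes palato-alveolar [ʃ] before a front vowel — gives [ʃ].
Hence 'egg' is /pɛres/ underlyingly.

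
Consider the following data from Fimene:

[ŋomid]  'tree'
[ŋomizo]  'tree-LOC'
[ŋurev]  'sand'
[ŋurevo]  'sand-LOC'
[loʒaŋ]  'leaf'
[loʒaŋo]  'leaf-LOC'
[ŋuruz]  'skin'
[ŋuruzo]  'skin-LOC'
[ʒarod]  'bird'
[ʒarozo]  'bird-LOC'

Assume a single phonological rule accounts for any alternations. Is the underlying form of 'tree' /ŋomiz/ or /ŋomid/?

/ŋomid/

The stem for 'tree' ends in [d] in [ŋomid] but [z] in [ŋomizo].
Compare 'skin', with invariant [z] in [ŋuruz] and [ŋuruzo]: an analysis with underlying /z/ and a rule producing [d] in isolation would wrongly predict alternation here too.
So /d/ is underlying, and a rule of intervocalic spirantization — voiced stops become fricatives between vowels — gives [z].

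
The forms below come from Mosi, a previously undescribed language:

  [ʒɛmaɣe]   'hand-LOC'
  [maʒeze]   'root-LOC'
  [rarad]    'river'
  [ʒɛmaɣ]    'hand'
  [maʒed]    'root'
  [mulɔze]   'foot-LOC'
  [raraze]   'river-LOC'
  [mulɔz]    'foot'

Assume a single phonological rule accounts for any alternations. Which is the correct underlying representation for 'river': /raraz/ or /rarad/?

In [rarad] and [raraze] the final segment of 'river' alternates: [d] ~ [z].
Compare 'foot', with invariant [z] in [mulɔz] and [mulɔze]: an analysis with underlying /z/ and a rule producing [d] in isolation would wrongly predict alternation here too.
The alternation reflects intervocalic spirantization: voiced stops become fricatives between vowels. /d/ is underlying.

/rarad/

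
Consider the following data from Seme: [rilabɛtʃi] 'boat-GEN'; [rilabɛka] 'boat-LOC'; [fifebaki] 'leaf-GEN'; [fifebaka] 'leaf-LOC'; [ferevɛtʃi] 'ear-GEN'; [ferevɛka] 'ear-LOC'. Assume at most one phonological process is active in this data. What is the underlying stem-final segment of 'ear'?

The root 'ear' surfaces as [ferevɛtʃi] and [ferevɛka], with a stem-final [tʃ] ~ [k] alternation.
If /k/ were underlying and a rule turned it into [tʃ] before the GEN suffix, 'leaf' would also alternate; but it has [k] in both [fifebaki] and [fifebaka].
The underlying segment must be /tʃ/; palato-alveolar /tʃ/ becomes [k] when no front vowel follows, yielding [k] there.

/tʃ/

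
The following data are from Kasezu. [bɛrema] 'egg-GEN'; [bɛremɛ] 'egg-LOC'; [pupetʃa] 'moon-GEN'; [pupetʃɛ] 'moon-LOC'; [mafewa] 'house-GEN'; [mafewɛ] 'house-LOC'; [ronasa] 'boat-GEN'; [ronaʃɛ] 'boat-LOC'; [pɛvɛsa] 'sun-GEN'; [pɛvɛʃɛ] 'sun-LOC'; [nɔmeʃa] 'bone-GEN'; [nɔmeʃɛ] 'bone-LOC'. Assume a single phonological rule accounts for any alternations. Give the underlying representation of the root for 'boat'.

'boat' shows [s] ~ [ʃ] at the end of the stem ([ronasa] vs [ronaʃɛ]).
Compare 'bone', with invariant [ʃ] in [nɔmeʃa] and [nɔmeʃɛ]: an analysis with underlying /ʃ/ and a rule producing [s] before the GEN suffix would wrongly predict alternation here too.
Therefore /s/ is basic and [ʃ] is derived by palatalization before a front vowel (/s/ becomes palato-alveolar [ʃ] before a front vowel).
So 'boat' = /ronas/.

/ronas/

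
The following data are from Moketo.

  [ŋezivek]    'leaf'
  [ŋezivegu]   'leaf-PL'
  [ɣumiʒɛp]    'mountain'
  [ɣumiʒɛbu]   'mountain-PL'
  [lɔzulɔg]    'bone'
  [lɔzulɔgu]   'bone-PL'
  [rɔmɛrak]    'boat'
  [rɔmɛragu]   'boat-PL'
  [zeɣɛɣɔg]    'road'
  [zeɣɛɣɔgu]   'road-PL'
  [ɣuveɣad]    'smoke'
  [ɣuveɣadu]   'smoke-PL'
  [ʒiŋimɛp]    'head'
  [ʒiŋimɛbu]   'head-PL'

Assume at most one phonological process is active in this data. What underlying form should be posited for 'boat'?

The stem for 'boat' ends in [k] in [rɔmɛrak] but [g] in [rɔmɛragu].
If /g/ were underlying and a rule turned it into [k] in isolation, 'road' would also alternate; but it has [g] in both [zeɣɛɣɔg] and [zeɣɛɣɔgu].
So /k/ is underlying, and a rule of intervocalic voicing — voiceless stops become voiced between vowels — gives [g].

/rɔmɛrak/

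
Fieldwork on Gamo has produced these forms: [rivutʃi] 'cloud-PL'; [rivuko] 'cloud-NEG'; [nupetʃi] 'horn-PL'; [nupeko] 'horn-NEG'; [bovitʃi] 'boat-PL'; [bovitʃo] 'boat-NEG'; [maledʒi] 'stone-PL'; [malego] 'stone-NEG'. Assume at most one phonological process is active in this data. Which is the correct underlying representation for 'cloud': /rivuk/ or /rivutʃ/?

/rivuk/

The stem for 'cloud' ends in [tʃ] in [rivutʃi] but [k] in [rivuko].
The stem 'boat' ([bovitʃi], [bovitʃo]) shows [tʃ] unchanged in both environments, so [tʃ] cannot be basic with [k] derived before the NEG suffix.
So /k/ is underlying, and a rule of palatalization before a front vowel — /k/ and /g/ become palato-alveolar [tʃ] and [dʒ] before a front vowel — gives [tʃ].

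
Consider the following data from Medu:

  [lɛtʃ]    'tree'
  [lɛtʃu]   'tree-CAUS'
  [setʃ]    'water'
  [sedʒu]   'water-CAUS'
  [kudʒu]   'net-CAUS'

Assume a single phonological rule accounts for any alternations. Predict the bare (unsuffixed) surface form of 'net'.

[kutʃ]

The root 'water' surfaces as [setʃ] and [sedʒu], with a stem-final [tʃ] ~ [dʒ] alternation.
The stem 'tree' ([lɛtʃ], [lɛtʃu]) shows [tʃ] unchanged in both environments, so [tʃ] cannot be basic with [dʒ] derived before the CAUS suffix.
The underlying segment must be /dʒ/; voiced obstruents become voiceless word-finally, yielding [tʃ] there.
From [kudʒu] the stem 'net' is /kudʒ/; word-finally this yields [kutʃ].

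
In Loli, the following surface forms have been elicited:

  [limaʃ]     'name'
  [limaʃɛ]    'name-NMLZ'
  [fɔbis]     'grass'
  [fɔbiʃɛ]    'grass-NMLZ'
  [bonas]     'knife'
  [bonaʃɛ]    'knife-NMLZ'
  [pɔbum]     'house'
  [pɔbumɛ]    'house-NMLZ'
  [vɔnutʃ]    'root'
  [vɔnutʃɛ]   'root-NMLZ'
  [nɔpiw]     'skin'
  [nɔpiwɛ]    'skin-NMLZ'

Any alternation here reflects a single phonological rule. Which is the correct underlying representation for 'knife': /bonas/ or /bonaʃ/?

/bonas/

The stem for 'knife' ends in [s] in [bonas] but [ʃ] in [bonaʃɛ].
But 'name' keeps [ʃ] in both environments ([limaʃ], [limaʃɛ]), so there is no rule changing /ʃ/ to [s] in isolation.
The alternation reflects palatalization before a front vowel: /s/ becomes palato-alveolar [ʃ] before a front vowel. /s/ is underlying.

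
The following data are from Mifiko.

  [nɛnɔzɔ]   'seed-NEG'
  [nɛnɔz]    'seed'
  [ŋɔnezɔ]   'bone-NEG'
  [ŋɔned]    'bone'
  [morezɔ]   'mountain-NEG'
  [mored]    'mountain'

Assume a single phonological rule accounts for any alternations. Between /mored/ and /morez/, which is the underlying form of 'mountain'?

/mored/

In [morezɔ] and [mored] the final segment of 'mountain' alternates: [z] ~ [d].
But 'seed' keeps [z] in both environments ([nɛnɔzɔ], [nɛnɔz]), so there is no rule changing /z/ to [d] in isolation.
Therefore /d/ is basic and [z] is derived by intervocalic spirantization (voiced stops become fricatives between vowels).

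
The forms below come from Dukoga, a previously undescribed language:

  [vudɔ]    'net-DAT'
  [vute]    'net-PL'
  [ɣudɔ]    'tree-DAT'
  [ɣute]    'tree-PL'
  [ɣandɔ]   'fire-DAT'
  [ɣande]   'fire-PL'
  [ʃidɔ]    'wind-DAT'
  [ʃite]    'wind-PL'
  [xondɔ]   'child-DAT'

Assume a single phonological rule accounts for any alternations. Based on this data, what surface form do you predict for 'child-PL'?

[xonde]

The PL suffix surfaces as [-de] and [-te], depending on the final segment of the stem.
By contrast the DAT suffix keeps its initial [d] throughout — that segment must be underlying.
So the underlying form is /-te/, and voiceless stops become voiced after a nasal.
After 'child', which ends in a nasal, the suffix surfaces as [-de], giving [xonde].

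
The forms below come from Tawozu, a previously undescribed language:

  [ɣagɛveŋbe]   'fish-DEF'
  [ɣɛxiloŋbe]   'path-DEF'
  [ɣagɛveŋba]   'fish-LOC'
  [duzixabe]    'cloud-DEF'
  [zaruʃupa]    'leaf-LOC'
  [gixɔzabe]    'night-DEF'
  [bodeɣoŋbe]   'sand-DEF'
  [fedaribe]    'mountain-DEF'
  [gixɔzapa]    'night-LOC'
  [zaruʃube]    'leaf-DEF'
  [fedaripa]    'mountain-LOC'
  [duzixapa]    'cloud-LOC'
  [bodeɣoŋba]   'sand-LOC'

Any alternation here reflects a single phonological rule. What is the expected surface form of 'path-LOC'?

[ɣɛxiloŋba]

The LOC suffix surfaces as [-ba] and [-pa], depending on the final segment of the stem.
By contrast the DEF suffix keeps its initial [b] throughout — that segment must be underlying.
So the underlying form is /-pa/, and voiceless stops become voiced after a nasal.
After 'path', which ends in a nasal, the suffix surfaces as [-ba], giving [ɣɛxiloŋba].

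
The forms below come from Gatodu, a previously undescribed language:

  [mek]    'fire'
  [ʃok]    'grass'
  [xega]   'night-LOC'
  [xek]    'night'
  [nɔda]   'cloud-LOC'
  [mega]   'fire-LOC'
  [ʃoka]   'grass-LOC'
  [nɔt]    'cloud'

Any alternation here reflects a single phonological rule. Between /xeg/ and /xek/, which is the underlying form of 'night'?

The stem for 'night' ends in [g] in [xega] but [k] in [xek].
The stem 'grass' ([ʃoka], [ʃok]) shows [k] unchanged in both environments, so [k] cannot be basic with [g] derived before the LOC suffix.
The underlying segment must be /g/; voiced obstruents become voiceless word-finally, yielding [k] there.

/xeg/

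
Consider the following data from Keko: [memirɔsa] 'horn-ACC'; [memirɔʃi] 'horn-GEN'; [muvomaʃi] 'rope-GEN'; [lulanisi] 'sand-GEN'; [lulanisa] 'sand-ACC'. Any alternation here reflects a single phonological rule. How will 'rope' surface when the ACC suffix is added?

In [memirɔʃi] and [memirɔsa] the final segment of 'horn' alternates: [ʃ] ~ [s].
Compare 'sand', with invariant [s] in [lulanisi] and [lulanisa]: an analysis with underlying /s/ and a rule producing [ʃ] before the GEN suffix would wrongly predict alternation here too.
Therefore /ʃ/ is basic and [s] is derived by depalatalization (palato-alveolar /ʃ/ becomes [s] when no front vowel follows).
The one attested form of 'rope', [muvomaʃi], shows underlying /muvomaʃ/. Applying the same rule when no front vowel follows gives [muvomasa].

[muvomasa]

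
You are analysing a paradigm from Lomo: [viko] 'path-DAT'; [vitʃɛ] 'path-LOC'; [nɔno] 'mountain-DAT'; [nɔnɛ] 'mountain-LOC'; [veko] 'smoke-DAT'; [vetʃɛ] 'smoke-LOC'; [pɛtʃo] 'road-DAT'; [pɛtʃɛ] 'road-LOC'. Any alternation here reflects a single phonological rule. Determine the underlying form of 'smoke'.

/vek/

'smoke' shows [k] ~ [tʃ] at the end of the stem ([veko] vs [vetʃɛ]).
But 'road' keeps [tʃ] in both environments ([pɛtʃo], [pɛtʃɛ]), so there is no rule changing /tʃ/ to [k] before the DAT suffix.
The underlying segment must be /k/; /k/ becomes palato-alveolar [tʃ] before a front vowel, yielding [tʃ] there.
So 'smoke' = /vek/.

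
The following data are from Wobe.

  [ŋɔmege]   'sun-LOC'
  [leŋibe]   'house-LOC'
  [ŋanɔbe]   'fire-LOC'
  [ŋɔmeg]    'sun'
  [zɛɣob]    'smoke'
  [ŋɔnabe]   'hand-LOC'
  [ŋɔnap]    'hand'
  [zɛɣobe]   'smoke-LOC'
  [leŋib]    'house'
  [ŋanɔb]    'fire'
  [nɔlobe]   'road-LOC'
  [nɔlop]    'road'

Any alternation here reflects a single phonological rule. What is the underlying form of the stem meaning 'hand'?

/ŋɔnap/

'hand' shows [p] ~ [b] at the end of the stem ([ŋɔnap] vs [ŋɔnabe]).
But 'smoke' keeps [b] in both environments ([zɛɣob], [zɛɣobe]), so there is no rule changing /b/ to [p] in isolation.
The underlying segment must be /p/; voiceless stops become voiced between vowels, yielding [b] there.
So 'hand' = /ŋɔnap/.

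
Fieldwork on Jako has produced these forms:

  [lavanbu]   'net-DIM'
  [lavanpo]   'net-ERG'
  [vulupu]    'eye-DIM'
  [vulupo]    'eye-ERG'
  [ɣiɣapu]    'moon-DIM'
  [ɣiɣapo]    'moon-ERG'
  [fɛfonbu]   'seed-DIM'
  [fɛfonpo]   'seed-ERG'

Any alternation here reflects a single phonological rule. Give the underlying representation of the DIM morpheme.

/-bu/

The DIM morpheme has two allomorphs, [-bu] and [-pu].
The ERG suffix, which begins with [p], is invariant after every stem; so [p] is not altered by any rule here.
So the underlying form is /-bu/, and voiced stops become voiceless after a vowel.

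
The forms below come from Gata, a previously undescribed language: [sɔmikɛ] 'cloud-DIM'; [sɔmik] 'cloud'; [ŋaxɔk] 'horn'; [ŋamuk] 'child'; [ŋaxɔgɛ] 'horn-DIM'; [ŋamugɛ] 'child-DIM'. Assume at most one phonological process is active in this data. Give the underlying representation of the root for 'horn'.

In [ŋaxɔk] and [ŋaxɔgɛ] the final segment of 'horn' alternates: [k] ~ [g].
The stem 'cloud' ([sɔmik], [sɔmikɛ]) shows [k] unchanged in both environments, so [k] cannot be basic with [g] derived before the DIM suffix.
So /g/ is underlying, and a rule of word-final obstruent devoicing — voiced obstruents become voiceless word-finally — gives [k].

/ŋaxɔg/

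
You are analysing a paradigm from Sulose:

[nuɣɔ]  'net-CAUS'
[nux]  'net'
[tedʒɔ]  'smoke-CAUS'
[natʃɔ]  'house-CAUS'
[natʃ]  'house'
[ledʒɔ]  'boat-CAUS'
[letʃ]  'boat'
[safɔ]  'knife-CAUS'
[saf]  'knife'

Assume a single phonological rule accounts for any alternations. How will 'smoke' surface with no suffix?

[tetʃ]

In [ledʒɔ] and [letʃ] the final segment of 'boat' alternates: [dʒ] ~ [tʃ].
Compare 'house', with invariant [tʃ] in [natʃɔ] and [natʃ]: an analysis with underlying /tʃ/ and a rule producing [dʒ] before the CAUS suffix would wrongly predict alternation here too.
The alternation reflects word-final obstruent devoicing: voiced obstruents become voiceless word-finally. /dʒ/ is underlying.
From [tedʒɔ] the stem 'smoke' is /tedʒ/; word-finally this yields [tetʃ].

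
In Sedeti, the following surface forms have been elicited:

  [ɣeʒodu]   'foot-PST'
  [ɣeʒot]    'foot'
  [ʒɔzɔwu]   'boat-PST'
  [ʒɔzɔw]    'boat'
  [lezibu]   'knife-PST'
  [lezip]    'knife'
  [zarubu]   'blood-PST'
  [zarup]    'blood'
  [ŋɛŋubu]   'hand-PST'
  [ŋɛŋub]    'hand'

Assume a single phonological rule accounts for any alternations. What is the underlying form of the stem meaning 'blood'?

/zarup/

The stem for 'blood' ends in [b] in [zarubu] but [p] in [zarup].
The stem 'hand' ([ŋɛŋubu], [ŋɛŋub]) shows [b] unchanged in both environments, so [b] cannot be basic with [p] derived in isolation.
The underlying segment must be /p/; voiceless stops become voiced between vowels, yielding [b] there.
So 'blood' = /zarup/.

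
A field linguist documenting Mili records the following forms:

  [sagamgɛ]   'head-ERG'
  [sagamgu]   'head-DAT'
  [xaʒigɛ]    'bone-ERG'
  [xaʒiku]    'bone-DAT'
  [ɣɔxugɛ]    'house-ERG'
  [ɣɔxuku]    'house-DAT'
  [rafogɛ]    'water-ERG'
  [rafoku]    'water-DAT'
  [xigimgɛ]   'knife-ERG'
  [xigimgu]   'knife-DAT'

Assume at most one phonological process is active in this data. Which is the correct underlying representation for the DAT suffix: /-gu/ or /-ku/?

The DAT morpheme has two allomorphs, [-gu] and [-ku].
The ERG suffix, which begins with [g], is invariant after every stem; so [g] is not altered by any rule here.
The DAT suffix is therefore /-ku/ underlyingly, with post-nasal voicing: voiceless stops become voiced after a nasal.

/-ku/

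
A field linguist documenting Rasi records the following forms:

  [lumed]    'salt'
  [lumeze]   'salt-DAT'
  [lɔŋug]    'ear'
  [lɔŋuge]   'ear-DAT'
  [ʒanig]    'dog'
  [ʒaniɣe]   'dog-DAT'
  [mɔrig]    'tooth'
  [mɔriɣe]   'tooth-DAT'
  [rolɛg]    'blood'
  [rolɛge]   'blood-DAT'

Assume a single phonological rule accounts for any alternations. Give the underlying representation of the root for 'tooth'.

The root 'tooth' surfaces as [mɔrig] and [mɔriɣe], with a stem-final [g] ~ [ɣ] alternation.
But 'ear' keeps [g] in both environments ([lɔŋug], [lɔŋuge]), so there is no rule changing /g/ to [ɣ] before the DAT suffix.
So /ɣ/ is underlying, and a rule of word-final hardening — voiced fricatives become stops word-finally — gives [g].
The underlying form of 'tooth' is therefore /mɔriɣ/.

/mɔriɣ/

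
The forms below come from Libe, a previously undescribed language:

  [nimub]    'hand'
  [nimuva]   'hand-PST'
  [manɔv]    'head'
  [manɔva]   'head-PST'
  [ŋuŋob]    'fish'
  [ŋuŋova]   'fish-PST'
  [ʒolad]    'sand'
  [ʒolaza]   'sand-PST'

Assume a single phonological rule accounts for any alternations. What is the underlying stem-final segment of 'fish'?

'fish' shows [b] ~ [v] at the end of the stem ([ŋuŋob] vs [ŋuŋova]).
But 'head' keeps [v] in both environments ([manɔv], [manɔva]), so there is no rule changing /v/ to [b] in isolation.
Therefore /b/ is basic and [v] is derived by intervocalic spirantization (voiced stops become fricatives between vowels).

/b/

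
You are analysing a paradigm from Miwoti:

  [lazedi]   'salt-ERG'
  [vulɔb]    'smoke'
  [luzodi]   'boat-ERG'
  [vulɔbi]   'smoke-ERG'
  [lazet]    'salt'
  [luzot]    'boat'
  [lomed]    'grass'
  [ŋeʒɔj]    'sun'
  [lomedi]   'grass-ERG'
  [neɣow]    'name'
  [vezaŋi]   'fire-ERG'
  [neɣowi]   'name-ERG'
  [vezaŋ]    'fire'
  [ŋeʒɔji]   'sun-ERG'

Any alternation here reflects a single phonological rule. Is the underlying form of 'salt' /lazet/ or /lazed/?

/lazet/

The root 'salt' surfaces as [lazet] and [lazedi], with a stem-final [t] ~ [d] alternation.
But 'grass' keeps [d] in both environments ([lomed], [lomedi]), so there is no rule changing /d/ to [t] in isolation.
The underlying segment must be /t/; voiceless stops become voiced between vowels, yielding [d] there.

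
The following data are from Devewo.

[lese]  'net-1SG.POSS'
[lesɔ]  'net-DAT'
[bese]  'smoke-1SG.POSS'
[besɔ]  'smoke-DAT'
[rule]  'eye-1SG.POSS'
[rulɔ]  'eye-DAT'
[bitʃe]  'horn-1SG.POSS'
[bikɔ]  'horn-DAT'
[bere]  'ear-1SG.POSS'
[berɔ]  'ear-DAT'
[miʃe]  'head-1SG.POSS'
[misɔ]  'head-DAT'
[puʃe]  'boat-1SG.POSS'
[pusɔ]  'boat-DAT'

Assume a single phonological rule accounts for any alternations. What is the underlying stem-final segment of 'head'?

In [miʃe] and [misɔ] the final segment of 'head' alternates: [ʃ] ~ [s].
But 'net' keeps [s] in both environments ([lese], [lesɔ]), so there is no rule changing /s/ to [ʃ] before the 1SG.POSS suffix.
So /ʃ/ is underlying, and a rule of depalatalization — palato-alveolar /tʃ/ and /ʃ/ become [k] and [s] when no front vowel follows — gives [s].

/ʃ/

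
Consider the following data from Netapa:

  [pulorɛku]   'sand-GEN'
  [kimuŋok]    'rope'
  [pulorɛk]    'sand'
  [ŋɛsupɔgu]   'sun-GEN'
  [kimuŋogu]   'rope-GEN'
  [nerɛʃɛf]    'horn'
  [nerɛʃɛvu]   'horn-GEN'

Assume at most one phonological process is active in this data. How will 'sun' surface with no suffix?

'rope' shows [g] ~ [k] at the end of the stem ([kimuŋogu] vs [kimuŋok]).
If /k/ were underlying and a rule turned it into [g] before the GEN suffix, 'sand' would also alternate; but it has [k] in both [pulorɛku] and [pulorɛk].
The alternation reflects word-final obstruent devoicing: voiced obstruents become voiceless word-finally. /g/ is underlying.
From [ŋɛsupɔgu] the stem 'sun' is /ŋɛsupɔg/; word-finally this yields [ŋɛsupɔk].

[ŋɛsupɔk]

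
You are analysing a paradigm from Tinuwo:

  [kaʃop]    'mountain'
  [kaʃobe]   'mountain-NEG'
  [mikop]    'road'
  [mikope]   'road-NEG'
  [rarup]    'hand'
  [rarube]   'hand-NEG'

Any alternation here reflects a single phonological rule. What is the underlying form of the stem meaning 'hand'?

'hand' shows [p] ~ [b] at the end of the stem ([rarup] vs [rarube]).
But 'road' keeps [p] in both environments ([mikop], [mikope]), so there is no rule changing /p/ to [b] before the NEG suffix.
So /b/ is underlying, and a rule of word-final obstruent devoicing — voiced obstruents become voiceless word-finally — gives [p].
Hence 'hand' is /rarub/ underlyingly.

/rarub/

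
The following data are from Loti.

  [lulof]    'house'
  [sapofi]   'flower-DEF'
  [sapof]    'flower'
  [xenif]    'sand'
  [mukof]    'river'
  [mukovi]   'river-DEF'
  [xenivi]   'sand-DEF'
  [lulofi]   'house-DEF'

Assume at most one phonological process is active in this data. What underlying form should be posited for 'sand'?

/xeniv/

The stem for 'sand' ends in [f] in [xenif] but [v] in [xenivi].
The stem 'house' ([lulof], [lulofi]) shows [f] unchanged in both environments, so [f] cannot be basic with [v] derived before the DEF suffix.
The underlying segment must be /v/; voiced obstruents become voiceless word-finally, yielding [f] there.
Hence 'sand' is /xeniv/ underlyingly.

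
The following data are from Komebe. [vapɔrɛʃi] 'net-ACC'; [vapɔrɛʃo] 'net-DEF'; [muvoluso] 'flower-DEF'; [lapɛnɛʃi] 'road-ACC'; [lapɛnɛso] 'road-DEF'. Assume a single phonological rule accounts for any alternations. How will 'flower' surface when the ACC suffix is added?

[muvoluʃi]

The stem for 'road' ends in [ʃ] in [lapɛnɛʃi] but [s] in [lapɛnɛso].
The stem 'net' ([vapɔrɛʃi], [vapɔrɛʃo]) shows [ʃ] unchanged in both environments, so [ʃ] cannot be basic with [s] derived before the DEF suffix.
So /s/ is underlying, and a rule of palatalization before a front vowel — /s/ becomes palato-alveolar [ʃ] before a front vowel — gives [ʃ].
The one attested form of 'flower', [muvoluso], shows underlying /muvolus/. Applying the same rule before a front vowel gives [muvoluʃi].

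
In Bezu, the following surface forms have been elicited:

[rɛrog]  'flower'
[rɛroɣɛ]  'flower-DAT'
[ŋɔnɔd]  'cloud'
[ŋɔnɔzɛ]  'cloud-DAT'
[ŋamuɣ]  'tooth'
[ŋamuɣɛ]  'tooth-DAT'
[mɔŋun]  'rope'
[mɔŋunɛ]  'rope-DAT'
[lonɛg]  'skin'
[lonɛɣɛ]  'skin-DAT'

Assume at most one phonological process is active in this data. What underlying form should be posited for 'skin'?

/lonɛg/

In [lonɛg] and [lonɛɣɛ] the final segment of 'skin' alternates: [g] ~ [ɣ].
The stem 'tooth' ([ŋamuɣ], [ŋamuɣɛ]) shows [ɣ] unchanged in both environments, so [ɣ] cannot be basic with [g] derived in isolation.
The alternation reflects intervocalic spirantization: voiced stops become fricatives between vowels. /g/ is underlying.
Hence 'skin' is /lonɛg/ underlyingly.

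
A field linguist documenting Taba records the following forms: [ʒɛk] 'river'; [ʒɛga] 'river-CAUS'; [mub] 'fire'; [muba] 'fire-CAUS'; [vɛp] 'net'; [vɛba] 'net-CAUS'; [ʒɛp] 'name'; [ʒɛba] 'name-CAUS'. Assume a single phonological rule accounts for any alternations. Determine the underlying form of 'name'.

/ʒɛp/

The stem for 'name' ends in [p] in [ʒɛp] but [b] in [ʒɛba].
Compare 'fire', with invariant [b] in [mub] and [muba]: an analysis with underlying /b/ and a rule producing [p] in isolation would wrongly predict alternation here too.
So /p/ is underlying, and a rule of intervocalic voicing — voiceless stops become voiced between vowels — gives [b].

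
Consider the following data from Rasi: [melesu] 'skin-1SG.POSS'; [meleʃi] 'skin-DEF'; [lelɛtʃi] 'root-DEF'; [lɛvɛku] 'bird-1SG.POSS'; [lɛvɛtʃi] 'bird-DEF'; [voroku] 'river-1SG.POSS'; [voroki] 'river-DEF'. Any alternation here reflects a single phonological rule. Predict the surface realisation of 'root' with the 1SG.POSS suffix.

The root 'bird' surfaces as [lɛvɛku] and [lɛvɛtʃi], with a stem-final [k] ~ [tʃ] alternation.
If /k/ were underlying and a rule turned it into [tʃ] before the DEF suffix, 'river' would also alternate; but it has [k] in both [voroku] and [voroki].
The alternation reflects depalatalization: palato-alveolar /tʃ/ and /ʃ/ become [k] and [s] when no front vowel follows. /tʃ/ is underlying.
From [lelɛtʃi] the stem 'root' is /lelɛtʃ/; when no front vowel follows this yields [lelɛku].

[lelɛku]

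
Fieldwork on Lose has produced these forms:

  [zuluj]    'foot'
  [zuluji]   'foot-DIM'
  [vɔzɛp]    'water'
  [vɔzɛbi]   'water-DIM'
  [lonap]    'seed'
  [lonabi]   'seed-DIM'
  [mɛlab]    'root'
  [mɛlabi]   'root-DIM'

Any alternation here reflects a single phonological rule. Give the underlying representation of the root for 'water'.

In [vɔzɛp] and [vɔzɛbi] the final segment of 'water' alternates: [p] ~ [b].
But 'root' keeps [b] in both environments ([mɛlab], [mɛlabi]), so there is no rule changing /b/ to [p] in isolation.
So /p/ is underlying, and a rule of intervocalic voicing — voiceless stops become voiced between vowels — gives [b].

/vɔzɛp/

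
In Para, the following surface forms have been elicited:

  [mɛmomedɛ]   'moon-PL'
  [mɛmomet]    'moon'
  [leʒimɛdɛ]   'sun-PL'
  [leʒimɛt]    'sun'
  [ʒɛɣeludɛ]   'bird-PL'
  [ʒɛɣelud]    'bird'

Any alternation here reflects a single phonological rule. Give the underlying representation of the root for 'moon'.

/mɛmomet/

In [mɛmomedɛ] and [mɛmomet] the final segment of 'moon' alternates: [d] ~ [t].
But 'bird' keeps [d] in both environments ([ʒɛɣeludɛ], [ʒɛɣelud]), so there is no rule changing /d/ to [t] in isolation.
The underlying segment must be /t/; voiceless stops become voiced between vowels, yielding [d] there.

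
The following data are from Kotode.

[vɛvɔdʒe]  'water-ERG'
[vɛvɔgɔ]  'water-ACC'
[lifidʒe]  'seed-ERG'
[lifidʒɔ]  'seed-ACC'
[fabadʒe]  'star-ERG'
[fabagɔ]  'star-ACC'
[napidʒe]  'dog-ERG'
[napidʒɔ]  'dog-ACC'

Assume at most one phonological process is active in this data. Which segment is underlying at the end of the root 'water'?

'water' shows [dʒ] ~ [g] at the end of the stem ([vɛvɔdʒe] vs [vɛvɔgɔ]).
The stem 'dog' ([napidʒe], [napidʒɔ]) shows [dʒ] unchanged in both environments, so [dʒ] cannot be basic with [g] derived before the ACC suffix.
Therefore /g/ is basic and [dʒ] is derived by palatalization before a front vowel (/g/ becomes palato-alveolar [dʒ] before a front vowel).

/g/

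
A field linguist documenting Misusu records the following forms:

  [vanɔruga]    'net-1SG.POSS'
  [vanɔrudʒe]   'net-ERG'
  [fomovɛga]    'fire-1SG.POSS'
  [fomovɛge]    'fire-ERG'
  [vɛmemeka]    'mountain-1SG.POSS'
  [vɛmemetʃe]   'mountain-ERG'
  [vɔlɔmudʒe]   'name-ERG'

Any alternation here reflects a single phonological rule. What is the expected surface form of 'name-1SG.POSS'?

[vɔlɔmuga]

'net' shows [g] ~ [dʒ] at the end of the stem ([vanɔruga] vs [vanɔrudʒe]).
But 'fire' keeps [g] in both environments ([fomovɛga], [fomovɛge]), so there is no rule changing /g/ to [dʒ] before the ERG suffix.
The underlying segment must be /dʒ/; palato-alveolar /tʃ/ and /dʒ/ become [k] and [g] when no front vowel follows, yielding [g] there.
The one attested form of 'name', [vɔlɔmudʒe], shows underlying /vɔlɔmudʒ/. Applying the same rule when no front vowel follows gives [vɔlɔmuga].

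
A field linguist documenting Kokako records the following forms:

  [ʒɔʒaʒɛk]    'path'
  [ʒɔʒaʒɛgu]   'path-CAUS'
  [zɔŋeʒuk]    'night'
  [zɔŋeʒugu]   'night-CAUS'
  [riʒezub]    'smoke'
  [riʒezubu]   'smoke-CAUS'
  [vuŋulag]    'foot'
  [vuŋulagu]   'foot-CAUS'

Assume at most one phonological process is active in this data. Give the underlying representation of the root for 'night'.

/zɔŋeʒuk/

The root 'night' surfaces as [zɔŋeʒuk] and [zɔŋeʒugu], with a stem-final [k] ~ [g] alternation.
But 'foot' keeps [g] in both environments ([vuŋulag], [vuŋulagu]), so there is no rule changing /g/ to [k] in isolation.
The alternation reflects intervocalic voicing: voiceless stops become voiced between vowels. /k/ is underlying.
The underlying form of 'night' is therefore /zɔŋeʒuk/.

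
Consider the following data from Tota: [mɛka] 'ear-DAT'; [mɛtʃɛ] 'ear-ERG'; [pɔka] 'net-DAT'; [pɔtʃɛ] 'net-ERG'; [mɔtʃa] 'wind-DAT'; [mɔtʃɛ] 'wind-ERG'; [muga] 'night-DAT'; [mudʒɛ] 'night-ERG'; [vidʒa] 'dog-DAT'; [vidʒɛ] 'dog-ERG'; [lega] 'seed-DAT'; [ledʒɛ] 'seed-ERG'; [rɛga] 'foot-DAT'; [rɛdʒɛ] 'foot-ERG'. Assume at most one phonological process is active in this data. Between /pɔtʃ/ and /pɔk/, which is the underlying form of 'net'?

In [pɔka] and [pɔtʃɛ] the final segment of 'net' alternates: [k] ~ [tʃ].
If /tʃ/ were underlying and a rule turned it into [k] before the DAT suffix, 'wind' would also alternate; but it has [tʃ] in both [mɔtʃa] and [mɔtʃɛ].
The alternation reflects palatalization before a front vowel: /k/ and /g/ become palato-alveolar [tʃ] and [dʒ] before a front vowel. /k/ is underlying.

/pɔk/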